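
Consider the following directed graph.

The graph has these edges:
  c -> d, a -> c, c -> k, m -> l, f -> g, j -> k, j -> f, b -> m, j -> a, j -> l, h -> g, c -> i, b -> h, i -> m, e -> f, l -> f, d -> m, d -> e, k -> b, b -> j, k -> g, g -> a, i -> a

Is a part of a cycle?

Yes

a is on a cycle iff a can reach itself via ≥1 edge.
a → c → i → a — yes.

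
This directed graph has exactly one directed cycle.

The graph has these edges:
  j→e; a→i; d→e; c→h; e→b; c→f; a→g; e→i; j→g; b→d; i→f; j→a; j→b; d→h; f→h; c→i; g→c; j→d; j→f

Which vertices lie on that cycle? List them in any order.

b, d, e

DFS with gray/black marking from e:
e gray
  b gray
    d gray
      d→e: e is gray → back edge
Back edge closes the cycle e → b → d → e; its vertices are {b, d, e}.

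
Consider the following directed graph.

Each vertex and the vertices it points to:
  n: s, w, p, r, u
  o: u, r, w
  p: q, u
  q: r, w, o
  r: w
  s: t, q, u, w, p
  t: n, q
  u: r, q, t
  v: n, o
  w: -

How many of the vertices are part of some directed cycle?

7

A vertex is on a directed cycle iff it belongs to a strongly connected component of size ≥ 2 (or has a self-loop).
The vertices on cycles are {n, o, p, q, s, t, u} — 7 in total.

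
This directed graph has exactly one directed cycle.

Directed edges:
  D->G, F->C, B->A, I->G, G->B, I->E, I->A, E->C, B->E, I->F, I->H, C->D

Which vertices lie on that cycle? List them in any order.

B, C, D, E, G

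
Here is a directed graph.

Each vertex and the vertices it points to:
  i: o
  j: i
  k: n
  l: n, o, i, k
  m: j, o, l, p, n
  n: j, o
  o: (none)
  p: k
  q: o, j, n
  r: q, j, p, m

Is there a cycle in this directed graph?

No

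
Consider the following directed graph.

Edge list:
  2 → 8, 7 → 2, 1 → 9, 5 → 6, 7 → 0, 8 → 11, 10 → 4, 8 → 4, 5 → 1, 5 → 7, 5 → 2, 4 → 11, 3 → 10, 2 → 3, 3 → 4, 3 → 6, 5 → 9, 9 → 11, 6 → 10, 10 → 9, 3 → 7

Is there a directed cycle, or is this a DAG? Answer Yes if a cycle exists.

Yes

DFS with white/gray/black marking, starting from 10:
10 gray
  4 gray
    11 gray
    11 black
  4 black
  9 gray
    9→11: 11 black — skip
  9 black
10 black
1 gray
  1→9: 9 black — skip
1 black
2 gray
  8 gray
    8→4: 4 black — skip
    8→11: 11 black — skip
  8 black
  3 gray
    3→4: 4 black — skip
    7 gray
      7→2: 2 is gray → back edge
Back edge found, so a cycle exists: 2 → 3 → 7 → 2.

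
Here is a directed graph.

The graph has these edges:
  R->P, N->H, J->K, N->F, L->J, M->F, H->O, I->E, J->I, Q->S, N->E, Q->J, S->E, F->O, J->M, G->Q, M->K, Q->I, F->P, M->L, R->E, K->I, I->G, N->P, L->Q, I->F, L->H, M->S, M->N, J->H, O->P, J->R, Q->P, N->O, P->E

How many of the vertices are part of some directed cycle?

A vertex is on a directed cycle iff it belongs to a strongly connected component of size ≥ 2 (or has a self-loop).
The vertices on cycles are {G, I, J, K, L, M, Q} — 7 in total.

7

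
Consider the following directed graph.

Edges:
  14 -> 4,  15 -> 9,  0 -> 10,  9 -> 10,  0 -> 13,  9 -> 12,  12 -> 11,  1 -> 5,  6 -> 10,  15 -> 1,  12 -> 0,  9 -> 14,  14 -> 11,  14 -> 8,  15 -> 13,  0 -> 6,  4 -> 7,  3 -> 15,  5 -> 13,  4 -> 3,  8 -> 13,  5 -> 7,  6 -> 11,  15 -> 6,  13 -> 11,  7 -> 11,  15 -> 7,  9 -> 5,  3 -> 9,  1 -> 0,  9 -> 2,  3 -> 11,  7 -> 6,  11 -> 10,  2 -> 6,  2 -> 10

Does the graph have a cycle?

Yes

DFS with white/gray/black marking, starting from 7:
7 gray
  11 gray
    10 gray
    10 black
  11 black
  6 gray
    6→10: 10 black — skip
    6→11: 11 black — skip
  6 black
7 black
9 gray
  5 gray
    5→7: 7 black — skip
    13 gray
      13→11: 11 black — skip
    13 black
  5 black
  9→10: 10 black — skip
  14 gray
    14→11: 11 black — skip
    4 gray
      3 gray
        3→9: 9 is gray → back edge
Back edge found, so a cycle exists: 9 → 14 → 4 → 3 → 9.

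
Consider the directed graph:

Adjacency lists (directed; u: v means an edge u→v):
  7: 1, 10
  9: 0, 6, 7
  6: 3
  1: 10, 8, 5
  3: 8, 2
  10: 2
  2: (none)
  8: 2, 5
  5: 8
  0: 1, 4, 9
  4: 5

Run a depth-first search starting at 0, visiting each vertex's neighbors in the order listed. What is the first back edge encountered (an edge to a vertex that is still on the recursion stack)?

5→8

DFS from 0 (visiting each vertex's neighbors in the order listed); mark gray on enter, black on exit:
0 gray
  1 gray
    10 gray
      2 gray
      2 black
    10 black
    8 gray
      8→2: 2 black — skip
      5 gray
        5→8: 8 is gray → back edge
First back edge: 5 → 8.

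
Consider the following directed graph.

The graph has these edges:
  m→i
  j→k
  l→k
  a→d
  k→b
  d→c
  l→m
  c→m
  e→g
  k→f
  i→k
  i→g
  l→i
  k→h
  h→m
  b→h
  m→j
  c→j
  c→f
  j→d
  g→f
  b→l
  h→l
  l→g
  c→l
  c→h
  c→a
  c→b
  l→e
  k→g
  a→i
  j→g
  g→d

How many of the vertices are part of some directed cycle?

12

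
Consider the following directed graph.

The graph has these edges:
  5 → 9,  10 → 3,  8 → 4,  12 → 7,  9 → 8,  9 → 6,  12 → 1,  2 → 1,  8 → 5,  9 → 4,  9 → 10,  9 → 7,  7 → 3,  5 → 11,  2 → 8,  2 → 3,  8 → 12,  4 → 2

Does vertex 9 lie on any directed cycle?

Yes

9 is on a cycle iff 9 can reach itself via ≥1 edge.
9 → 8 → 5 → 9 — yes.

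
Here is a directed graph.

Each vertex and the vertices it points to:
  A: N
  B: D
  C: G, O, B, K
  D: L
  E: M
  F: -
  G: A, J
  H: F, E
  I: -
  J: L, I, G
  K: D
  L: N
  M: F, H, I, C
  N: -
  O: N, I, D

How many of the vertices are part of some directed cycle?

A vertex is on a directed cycle iff it belongs to a strongly connected component of size ≥ 2 (or has a self-loop).
The vertices on cycles are {E, G, H, J, M} — 5 in total.

5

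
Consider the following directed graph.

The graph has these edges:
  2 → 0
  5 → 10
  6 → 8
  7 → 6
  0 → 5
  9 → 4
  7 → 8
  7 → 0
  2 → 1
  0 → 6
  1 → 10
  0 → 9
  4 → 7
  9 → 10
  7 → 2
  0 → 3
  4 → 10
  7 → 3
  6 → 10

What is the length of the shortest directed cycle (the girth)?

4

For each vertex v, BFS finds the shortest path from v back to v.
The shortest such closed walk is 7 → 0 → 9 → 4 → 7, length 4.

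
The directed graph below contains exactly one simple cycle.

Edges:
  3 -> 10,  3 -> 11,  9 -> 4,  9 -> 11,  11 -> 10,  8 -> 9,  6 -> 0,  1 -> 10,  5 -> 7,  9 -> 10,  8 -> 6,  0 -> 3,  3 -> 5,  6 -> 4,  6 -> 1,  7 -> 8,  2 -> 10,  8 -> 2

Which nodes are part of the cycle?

0, 3, 5, 6, 7, 8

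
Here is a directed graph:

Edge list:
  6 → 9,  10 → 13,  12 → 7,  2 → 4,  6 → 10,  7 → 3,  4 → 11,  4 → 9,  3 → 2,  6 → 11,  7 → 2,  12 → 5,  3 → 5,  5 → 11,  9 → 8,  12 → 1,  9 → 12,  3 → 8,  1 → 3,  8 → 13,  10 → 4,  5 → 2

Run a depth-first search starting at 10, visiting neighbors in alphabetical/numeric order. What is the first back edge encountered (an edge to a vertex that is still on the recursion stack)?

DFS from 10 (visiting neighbors in alphabetical/numeric order); mark gray on enter, black on exit:
10 gray
  4 gray
    9 gray
      8 gray
        13 gray
        13 black
      8 black
      12 gray
        1 gray
          3 gray
            2 gray
              2→4: 4 is gray → back edge
First back edge: 2 → 4.

2->4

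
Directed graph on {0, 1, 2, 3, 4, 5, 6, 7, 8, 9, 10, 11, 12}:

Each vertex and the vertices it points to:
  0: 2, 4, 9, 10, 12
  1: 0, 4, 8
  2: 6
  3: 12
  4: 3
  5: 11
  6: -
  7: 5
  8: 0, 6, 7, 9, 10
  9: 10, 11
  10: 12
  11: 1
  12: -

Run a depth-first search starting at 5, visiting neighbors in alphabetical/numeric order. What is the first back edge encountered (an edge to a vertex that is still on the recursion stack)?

DFS from 5 (visiting neighbors in alphabetical/numeric order); mark gray on enter, black on exit:
5 gray
  11 gray
    1 gray
      0 gray
        2 gray
          6 gray
          6 black
        2 black
        4 gray
          3 gray
            12 gray
            12 black
          3 black
        4 black
        9 gray
          10 gray
            10→12: 12 black — skip
          10 black
          9→11: 11 is gray → back edge
First back edge: 9 → 11.

9->11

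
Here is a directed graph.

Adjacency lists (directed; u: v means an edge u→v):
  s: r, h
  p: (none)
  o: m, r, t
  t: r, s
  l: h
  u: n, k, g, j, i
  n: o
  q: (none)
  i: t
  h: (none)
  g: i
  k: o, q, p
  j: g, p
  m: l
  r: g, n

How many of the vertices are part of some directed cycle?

A vertex is on a directed cycle iff it belongs to a strongly connected component of size ≥ 2 (or has a self-loop).
The vertices on cycles are {g, i, n, o, r, s, t} — 7 in total.

7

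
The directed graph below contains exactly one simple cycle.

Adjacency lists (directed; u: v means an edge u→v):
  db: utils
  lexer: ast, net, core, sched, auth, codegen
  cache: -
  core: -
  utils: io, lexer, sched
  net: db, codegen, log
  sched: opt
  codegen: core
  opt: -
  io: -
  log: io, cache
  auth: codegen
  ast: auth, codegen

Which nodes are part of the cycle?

DFS with gray/black marking from net:
net gray
  db gray
    utils gray
      io gray
      io black
      lexer gray
        ast gray
          auth gray
            codegen gray
              core gray
              core black
            codegen black
          auth black
          ast→codegen: codegen black — skip
        ast black
        lexer→net: net is gray → back edge
Back edge closes the cycle net → db → utils → lexer → net; its vertices are {db, net, lexer, utils}.

db, net, lexer, utils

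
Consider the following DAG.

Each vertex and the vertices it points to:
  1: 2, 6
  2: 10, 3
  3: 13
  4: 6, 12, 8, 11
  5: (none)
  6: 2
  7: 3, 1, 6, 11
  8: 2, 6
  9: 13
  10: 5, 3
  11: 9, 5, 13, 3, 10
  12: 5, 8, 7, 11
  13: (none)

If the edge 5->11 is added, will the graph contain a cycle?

Yes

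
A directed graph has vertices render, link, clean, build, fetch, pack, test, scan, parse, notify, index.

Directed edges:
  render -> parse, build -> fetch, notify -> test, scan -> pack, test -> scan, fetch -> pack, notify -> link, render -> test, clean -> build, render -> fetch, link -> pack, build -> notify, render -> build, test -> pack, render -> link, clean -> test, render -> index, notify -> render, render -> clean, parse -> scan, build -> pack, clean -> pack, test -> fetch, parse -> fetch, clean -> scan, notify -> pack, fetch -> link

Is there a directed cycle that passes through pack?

No

pack lies on a cycle iff there is a path from pack back to itself.
Exploring from pack, it never reaches itself; equivalently, its strongly connected component is a singleton.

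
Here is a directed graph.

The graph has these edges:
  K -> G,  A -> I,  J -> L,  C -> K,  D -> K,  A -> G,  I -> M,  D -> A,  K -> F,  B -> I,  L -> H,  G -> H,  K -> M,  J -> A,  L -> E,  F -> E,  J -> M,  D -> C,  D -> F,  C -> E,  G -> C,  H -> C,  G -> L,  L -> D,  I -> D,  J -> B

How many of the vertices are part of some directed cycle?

A vertex is on a directed cycle iff it belongs to a strongly connected component of size ≥ 2 (or has a self-loop).
The vertices on cycles are {A, C, D, G, H, I, K, L} — 8 in total.

8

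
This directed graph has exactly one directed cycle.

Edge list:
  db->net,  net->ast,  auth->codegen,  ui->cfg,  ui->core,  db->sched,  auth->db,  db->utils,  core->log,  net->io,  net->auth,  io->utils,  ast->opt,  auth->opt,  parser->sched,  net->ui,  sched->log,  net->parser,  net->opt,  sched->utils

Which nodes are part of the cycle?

DFS with gray/black marking from net:
net gray
  ui gray
    core gray
      log gray
      log black
    core black
    cfg gray
    cfg black
  ui black
  io gray
    utils gray
    utils black
  io black
  parser gray
    sched gray
      sched→utils: utils black — skip
      sched→log: log black — skip
    sched black
  parser black
  auth gray
    codegen gray
    codegen black
    opt gray
    opt black
    db gray
      db→net: net is gray → back edge
Back edge closes the cycle net → auth → db → net; its vertices are {db, net, auth}.

db, net, auth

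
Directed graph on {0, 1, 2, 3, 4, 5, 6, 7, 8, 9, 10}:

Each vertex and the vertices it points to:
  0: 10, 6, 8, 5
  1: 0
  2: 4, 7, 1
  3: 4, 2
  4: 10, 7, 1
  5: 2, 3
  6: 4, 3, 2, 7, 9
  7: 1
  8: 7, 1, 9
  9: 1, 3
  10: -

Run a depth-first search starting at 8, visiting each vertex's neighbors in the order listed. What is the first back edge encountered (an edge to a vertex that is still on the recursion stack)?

DFS from 8 (visiting each vertex's neighbors in the order listed); mark gray on enter, black on exit:
8 gray
  7 gray
    1 gray
      0 gray
        10 gray
        10 black
        6 gray
          4 gray
            4→10: 10 black — skip
            4→7: 7 is gray → back edge
First back edge: 4 → 7.

4→7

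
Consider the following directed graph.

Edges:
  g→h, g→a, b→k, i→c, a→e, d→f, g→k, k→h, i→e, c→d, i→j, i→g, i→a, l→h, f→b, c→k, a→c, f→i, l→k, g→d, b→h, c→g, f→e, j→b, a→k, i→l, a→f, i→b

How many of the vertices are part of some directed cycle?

A vertex is on a directed cycle iff it belongs to a strongly connected component of size ≥ 2 (or has a self-loop).
The vertices on cycles are {a, c, d, f, g, i} — 6 in total.

6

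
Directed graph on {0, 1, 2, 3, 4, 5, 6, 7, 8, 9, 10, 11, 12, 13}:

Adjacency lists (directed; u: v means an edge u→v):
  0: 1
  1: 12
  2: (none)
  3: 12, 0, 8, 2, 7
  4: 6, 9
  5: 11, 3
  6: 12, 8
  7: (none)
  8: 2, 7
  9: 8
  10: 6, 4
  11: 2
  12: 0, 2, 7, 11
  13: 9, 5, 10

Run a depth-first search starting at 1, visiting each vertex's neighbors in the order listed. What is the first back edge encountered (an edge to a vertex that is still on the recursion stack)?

0→1

DFS from 1 (visiting each vertex's neighbors in the order listed); mark gray on enter, black on exit:
1 gray
  12 gray
    0 gray
      0→1: 1 is gray → back edge
First back edge: 0 → 1.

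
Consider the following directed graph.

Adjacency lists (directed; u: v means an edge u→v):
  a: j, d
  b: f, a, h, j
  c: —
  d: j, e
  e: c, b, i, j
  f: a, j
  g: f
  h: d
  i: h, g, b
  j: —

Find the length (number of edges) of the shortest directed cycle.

For each vertex v, BFS finds the shortest path from v back to v.
The shortest such closed walk is e → b → a → d → e, length 4.

4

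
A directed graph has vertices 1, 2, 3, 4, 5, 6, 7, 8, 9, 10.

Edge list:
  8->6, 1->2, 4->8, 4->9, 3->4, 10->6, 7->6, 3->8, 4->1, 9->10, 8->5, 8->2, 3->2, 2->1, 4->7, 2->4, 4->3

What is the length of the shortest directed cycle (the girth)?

For each vertex v, BFS finds the shortest path from v back to v.
The shortest such closed walk is 4 → 3 → 4, length 2.

2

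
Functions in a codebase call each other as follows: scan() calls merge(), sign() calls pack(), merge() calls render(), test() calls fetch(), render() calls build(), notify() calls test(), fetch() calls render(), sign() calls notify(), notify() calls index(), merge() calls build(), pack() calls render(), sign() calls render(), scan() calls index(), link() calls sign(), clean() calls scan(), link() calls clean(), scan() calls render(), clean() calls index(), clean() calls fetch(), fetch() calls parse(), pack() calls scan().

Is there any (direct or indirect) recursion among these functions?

DFS with white/gray/black marking, starting from link:
link gray
  sign gray
    notify gray
      index gray
      index black
      test gray
        fetch gray
          parse gray
          parse black
          render gray
            build gray
            build black
          render black
        fetch black
      test black
    notify black
    sign→render: render black — skip
    pack gray
      pack→render: render black — skip
      scan gray
        scan→render: render black — skip
        scan→index: index black — skip
        merge gray
          merge→build: build black — skip
          merge→render: render black — skip
        merge black
      scan black
    pack black
  sign black
  clean gray
    clean→scan: scan black — skip
    clean→index: index black — skip
    clean→fetch: fetch black — skip
  clean black
link black
Every edge goes to a white or black vertex — no back edge, so the graph is acyclic.

No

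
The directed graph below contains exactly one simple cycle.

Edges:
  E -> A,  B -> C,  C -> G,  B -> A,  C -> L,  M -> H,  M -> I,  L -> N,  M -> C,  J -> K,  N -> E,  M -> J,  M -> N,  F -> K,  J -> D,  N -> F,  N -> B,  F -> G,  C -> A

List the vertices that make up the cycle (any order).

DFS with gray/black marking from N:
N gray
  F gray
    K gray
    K black
    G gray
    G black
  F black
  E gray
    A gray
    A black
  E black
  B gray
    B→A: A black — skip
    C gray
      C→A: A black — skip
      L gray
        L→N: N is gray → back edge
Back edge closes the cycle N → B → C → L → N; its vertices are {B, C, L, N}.

B, C, L, N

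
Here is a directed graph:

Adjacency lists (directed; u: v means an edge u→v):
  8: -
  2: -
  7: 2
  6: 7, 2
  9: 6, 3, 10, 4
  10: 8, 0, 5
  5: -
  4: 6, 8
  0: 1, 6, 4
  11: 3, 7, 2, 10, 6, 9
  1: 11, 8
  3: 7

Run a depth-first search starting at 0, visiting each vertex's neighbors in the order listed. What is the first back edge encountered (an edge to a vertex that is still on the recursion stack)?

10->0

DFS from 0 (visiting each vertex's neighbors in the order listed); mark gray on enter, black on exit:
0 gray
  1 gray
    11 gray
      3 gray
        7 gray
          2 gray
          2 black
        7 black
      3 black
      11→7: 7 black — skip
      11→2: 2 black — skip
      10 gray
        8 gray
        8 black
        10→0: 0 is gray → back edge
First back edge: 10 → 0.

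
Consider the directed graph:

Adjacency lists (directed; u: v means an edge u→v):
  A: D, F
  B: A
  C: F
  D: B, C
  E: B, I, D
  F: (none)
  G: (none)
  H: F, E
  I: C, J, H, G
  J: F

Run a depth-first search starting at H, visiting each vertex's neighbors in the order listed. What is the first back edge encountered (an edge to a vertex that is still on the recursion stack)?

DFS from H (visiting each vertex's neighbors in the order listed); mark gray on enter, black on exit:
H gray
  F gray
  F black
  E gray
    B gray
      A gray
        D gray
          D→B: B is gray → back edge
First back edge: D → B.

D→B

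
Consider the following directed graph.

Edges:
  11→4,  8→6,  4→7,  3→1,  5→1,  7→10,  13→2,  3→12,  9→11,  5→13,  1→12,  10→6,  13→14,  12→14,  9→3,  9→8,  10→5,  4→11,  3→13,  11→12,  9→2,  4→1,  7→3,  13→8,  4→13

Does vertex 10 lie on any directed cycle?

10 lies on a cycle iff there is a path from 10 back to itself.
Exploring from 10, it never reaches itself; equivalently, its strongly connected component is a singleton.

No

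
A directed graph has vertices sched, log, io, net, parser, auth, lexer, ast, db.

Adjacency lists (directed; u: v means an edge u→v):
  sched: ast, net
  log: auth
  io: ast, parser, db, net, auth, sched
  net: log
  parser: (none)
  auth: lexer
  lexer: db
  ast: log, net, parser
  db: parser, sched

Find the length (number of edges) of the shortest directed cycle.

6

For each vertex v, BFS finds the shortest path from v back to v.
The shortest such closed walk is auth → lexer → db → sched → net → log → auth, length 6.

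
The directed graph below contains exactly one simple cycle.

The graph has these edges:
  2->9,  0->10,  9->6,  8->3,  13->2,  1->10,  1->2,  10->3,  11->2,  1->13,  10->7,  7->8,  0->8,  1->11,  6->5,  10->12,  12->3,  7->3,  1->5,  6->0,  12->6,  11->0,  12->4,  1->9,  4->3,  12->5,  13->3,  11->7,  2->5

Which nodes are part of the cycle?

0, 6, 10, 12

DFS with gray/black marking from 0:
0 gray
  10 gray
    3 gray
    3 black
    12 gray
      5 gray
      5 black
      12→3: 3 black — skip
      6 gray
        6→0: 0 is gray → back edge
Back edge closes the cycle 0 → 10 → 12 → 6 → 0; its vertices are {0, 6, 10, 12}.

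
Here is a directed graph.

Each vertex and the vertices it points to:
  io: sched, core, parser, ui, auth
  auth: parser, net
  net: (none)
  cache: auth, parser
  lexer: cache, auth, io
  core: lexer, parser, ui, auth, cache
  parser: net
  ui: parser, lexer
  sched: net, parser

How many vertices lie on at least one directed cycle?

4

A vertex is on a directed cycle iff it belongs to a strongly connected component of size ≥ 2 (or has a self-loop).
The vertices on cycles are {io, ui, core, lexer} — 4 in total.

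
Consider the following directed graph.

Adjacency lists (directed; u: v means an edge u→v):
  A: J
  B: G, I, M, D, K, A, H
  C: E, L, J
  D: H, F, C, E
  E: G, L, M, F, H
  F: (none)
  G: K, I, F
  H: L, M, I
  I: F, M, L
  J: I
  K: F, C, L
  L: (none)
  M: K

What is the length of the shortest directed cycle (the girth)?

4

For each vertex v, BFS finds the shortest path from v back to v.
The shortest such closed walk is C → E → G → K → C, length 4.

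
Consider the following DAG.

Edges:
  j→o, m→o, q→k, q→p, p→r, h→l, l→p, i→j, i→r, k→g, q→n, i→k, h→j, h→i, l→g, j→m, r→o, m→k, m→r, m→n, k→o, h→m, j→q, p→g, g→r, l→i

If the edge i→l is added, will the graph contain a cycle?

Yes

Adding i→l creates a cycle iff l can already reach i.
Path from l: l → i.
So l → … → i → l is a cycle.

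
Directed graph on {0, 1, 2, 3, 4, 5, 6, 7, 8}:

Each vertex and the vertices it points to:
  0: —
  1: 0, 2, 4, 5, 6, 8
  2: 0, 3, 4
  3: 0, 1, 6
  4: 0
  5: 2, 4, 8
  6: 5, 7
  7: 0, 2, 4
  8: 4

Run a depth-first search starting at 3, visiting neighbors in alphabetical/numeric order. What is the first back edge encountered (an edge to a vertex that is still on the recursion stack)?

DFS from 3 (visiting neighbors in alphabetical/numeric order); mark gray on enter, black on exit:
3 gray
  0 gray
  0 black
  1 gray
    1→0: 0 black — skip
    2 gray
      2→0: 0 black — skip
      2→3: 3 is gray → back edge
First back edge: 2 → 3.

2→3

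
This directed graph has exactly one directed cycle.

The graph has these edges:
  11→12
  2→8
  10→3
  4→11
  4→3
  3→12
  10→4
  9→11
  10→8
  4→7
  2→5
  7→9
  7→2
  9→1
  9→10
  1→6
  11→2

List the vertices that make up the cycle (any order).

4, 7, 9, 10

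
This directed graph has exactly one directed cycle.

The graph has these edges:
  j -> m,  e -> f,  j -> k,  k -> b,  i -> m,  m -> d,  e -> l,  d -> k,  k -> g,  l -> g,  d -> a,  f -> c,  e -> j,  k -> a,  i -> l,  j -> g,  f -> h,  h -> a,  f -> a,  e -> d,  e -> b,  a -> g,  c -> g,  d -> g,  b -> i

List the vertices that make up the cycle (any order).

DFS with gray/black marking from k:
k gray
  a gray
    g gray
    g black
  a black
  k→g: g black — skip
  b gray
    i gray
      m gray
        d gray
          d→g: g black — skip
          d→a: a black — skip
          d→k: k is gray → back edge
Back edge closes the cycle k → b → i → m → d → k; its vertices are {b, d, i, k, m}.

b, d, i, k, m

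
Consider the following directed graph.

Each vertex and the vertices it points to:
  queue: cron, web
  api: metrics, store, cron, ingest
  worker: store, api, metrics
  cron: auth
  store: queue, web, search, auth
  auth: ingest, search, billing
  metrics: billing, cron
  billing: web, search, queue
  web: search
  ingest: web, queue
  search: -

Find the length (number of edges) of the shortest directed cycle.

4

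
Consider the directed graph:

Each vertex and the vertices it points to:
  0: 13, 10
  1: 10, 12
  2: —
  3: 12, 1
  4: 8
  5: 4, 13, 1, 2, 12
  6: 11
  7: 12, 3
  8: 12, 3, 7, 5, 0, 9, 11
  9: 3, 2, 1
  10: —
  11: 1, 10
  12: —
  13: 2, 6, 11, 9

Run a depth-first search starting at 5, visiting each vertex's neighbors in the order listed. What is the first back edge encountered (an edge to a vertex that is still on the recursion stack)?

8->5

DFS from 5 (visiting each vertex's neighbors in the order listed); mark gray on enter, black on exit:
5 gray
  4 gray
    8 gray
      12 gray
      12 black
      3 gray
        3→12: 12 black — skip
        1 gray
          10 gray
          10 black
          1→12: 12 black — skip
        1 black
      3 black
      7 gray
        7→12: 12 black — skip
        7→3: 3 black — skip
      7 black
      8→5: 5 is gray → back edge
First back edge: 8 → 5.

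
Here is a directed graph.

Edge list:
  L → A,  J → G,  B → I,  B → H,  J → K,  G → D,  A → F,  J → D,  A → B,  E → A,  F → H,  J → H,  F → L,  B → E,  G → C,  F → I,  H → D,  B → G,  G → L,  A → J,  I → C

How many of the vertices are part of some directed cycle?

A vertex is on a directed cycle iff it belongs to a strongly connected component of size ≥ 2 (or has a self-loop).
The vertices on cycles are {A, B, E, F, G, J, L} — 7 in total.

7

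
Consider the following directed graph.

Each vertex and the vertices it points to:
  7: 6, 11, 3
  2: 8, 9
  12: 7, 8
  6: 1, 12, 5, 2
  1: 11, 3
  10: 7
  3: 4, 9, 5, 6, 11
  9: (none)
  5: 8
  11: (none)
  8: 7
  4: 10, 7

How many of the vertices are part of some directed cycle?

A vertex is on a directed cycle iff it belongs to a strongly connected component of size ≥ 2 (or has a self-loop).
The vertices on cycles are {1, 2, 3, 4, 5, 6, 7, 8, 10, 12} — 10 in total.

10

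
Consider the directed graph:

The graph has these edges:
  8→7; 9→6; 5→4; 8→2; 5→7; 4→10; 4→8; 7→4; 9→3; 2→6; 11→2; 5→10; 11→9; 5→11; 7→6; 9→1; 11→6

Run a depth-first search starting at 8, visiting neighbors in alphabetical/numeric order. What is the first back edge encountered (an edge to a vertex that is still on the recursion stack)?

4->8

DFS from 8 (visiting neighbors in alphabetical/numeric order); mark gray on enter, black on exit:
8 gray
  2 gray
    6 gray
    6 black
  2 black
  7 gray
    4 gray
      4→8: 8 is gray → back edge
First back edge: 4 → 8.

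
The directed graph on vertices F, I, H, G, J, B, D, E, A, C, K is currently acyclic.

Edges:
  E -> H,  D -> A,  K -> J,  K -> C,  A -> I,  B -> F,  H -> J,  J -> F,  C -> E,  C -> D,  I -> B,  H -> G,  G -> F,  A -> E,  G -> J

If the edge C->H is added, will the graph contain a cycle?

Adding C→H creates a cycle iff H can already reach C.
Explore from H: no path reaches C. The graph stays acyclic.

No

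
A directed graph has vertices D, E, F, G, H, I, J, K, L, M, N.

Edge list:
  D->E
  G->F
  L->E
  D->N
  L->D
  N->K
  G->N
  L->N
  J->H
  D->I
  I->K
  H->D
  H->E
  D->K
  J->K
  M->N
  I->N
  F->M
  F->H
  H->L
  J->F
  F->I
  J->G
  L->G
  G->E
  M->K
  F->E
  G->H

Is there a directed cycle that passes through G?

Yes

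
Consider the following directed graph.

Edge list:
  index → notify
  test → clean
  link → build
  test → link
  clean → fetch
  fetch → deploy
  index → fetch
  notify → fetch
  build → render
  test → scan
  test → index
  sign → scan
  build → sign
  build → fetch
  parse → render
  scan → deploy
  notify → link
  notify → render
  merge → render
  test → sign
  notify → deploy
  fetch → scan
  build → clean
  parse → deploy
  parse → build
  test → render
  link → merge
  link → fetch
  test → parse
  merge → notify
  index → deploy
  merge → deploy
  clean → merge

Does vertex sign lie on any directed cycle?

sign lies on a cycle iff there is a path from sign back to itself.
Exploring from sign, it never reaches itself; equivalently, its strongly connected component is a singleton.

No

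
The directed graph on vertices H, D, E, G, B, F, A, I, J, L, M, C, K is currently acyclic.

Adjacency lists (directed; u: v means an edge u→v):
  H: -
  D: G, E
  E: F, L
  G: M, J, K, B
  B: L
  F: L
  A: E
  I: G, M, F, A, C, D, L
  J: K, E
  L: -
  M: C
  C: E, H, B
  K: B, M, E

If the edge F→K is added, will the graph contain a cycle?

Adding F→K creates a cycle iff K can already reach F.
Path from K: K → E → F.
So K → … → F → K is a cycle.

Yes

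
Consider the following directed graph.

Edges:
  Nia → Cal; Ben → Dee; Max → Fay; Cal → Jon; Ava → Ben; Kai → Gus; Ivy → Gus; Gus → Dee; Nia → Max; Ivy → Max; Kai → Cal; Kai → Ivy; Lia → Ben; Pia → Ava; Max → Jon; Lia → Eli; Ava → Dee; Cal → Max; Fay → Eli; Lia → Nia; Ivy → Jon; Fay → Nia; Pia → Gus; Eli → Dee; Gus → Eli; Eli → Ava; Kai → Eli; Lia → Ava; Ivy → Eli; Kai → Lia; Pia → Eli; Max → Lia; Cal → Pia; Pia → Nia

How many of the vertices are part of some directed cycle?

6

A vertex is on a directed cycle iff it belongs to a strongly connected component of size ≥ 2 (or has a self-loop).
The vertices on cycles are {Cal, Fay, Lia, Max, Nia, Pia} — 6 in total.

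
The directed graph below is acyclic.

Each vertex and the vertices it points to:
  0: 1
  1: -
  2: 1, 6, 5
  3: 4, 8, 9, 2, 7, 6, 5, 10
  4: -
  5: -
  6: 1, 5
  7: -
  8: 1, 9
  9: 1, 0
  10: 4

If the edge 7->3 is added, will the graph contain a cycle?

Yes

Adding 7→3 creates a cycle iff 3 can already reach 7.
Path from 3: 3 → 7.
So 3 → … → 7 → 3 is a cycle.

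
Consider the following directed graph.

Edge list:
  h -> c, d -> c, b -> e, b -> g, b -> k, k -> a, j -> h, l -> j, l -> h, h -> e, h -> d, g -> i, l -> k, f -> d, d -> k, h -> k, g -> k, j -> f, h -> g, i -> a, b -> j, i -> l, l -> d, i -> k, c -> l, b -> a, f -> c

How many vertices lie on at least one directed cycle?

8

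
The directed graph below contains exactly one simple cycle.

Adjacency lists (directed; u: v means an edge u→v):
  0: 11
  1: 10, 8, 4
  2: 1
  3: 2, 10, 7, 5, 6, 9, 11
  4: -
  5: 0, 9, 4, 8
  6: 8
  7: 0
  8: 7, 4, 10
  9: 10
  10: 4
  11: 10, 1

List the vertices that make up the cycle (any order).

DFS with gray/black marking from 7:
7 gray
  0 gray
    11 gray
      10 gray
        4 gray
        4 black
      10 black
      1 gray
        1→10: 10 black — skip
        8 gray
          8→7: 7 is gray → back edge
Back edge closes the cycle 7 → 0 → 11 → 1 → 8 → 7; its vertices are {0, 1, 7, 8, 11}.

0, 1, 7, 8, 11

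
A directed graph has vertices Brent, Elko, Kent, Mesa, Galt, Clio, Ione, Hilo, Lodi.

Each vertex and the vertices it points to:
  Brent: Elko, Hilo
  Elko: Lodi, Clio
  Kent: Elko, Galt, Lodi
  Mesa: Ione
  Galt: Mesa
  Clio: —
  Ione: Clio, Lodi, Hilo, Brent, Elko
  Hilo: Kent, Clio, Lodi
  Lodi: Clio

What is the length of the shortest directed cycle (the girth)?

5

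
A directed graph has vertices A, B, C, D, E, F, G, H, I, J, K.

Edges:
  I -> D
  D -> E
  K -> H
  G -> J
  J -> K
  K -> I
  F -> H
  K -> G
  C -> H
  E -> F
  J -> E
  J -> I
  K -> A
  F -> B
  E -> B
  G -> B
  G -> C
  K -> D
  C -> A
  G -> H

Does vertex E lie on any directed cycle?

E lies on a cycle iff there is a path from E back to itself.
Exploring from E, it never reaches itself; equivalently, its strongly connected component is a singleton.

No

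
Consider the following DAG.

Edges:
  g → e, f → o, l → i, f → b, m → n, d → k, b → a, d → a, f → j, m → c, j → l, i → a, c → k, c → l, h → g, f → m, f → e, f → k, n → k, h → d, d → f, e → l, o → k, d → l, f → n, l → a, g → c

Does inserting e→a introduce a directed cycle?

Adding e→a creates a cycle iff a can already reach e.
Explore from a: no path reaches e. The graph stays acyclic.

No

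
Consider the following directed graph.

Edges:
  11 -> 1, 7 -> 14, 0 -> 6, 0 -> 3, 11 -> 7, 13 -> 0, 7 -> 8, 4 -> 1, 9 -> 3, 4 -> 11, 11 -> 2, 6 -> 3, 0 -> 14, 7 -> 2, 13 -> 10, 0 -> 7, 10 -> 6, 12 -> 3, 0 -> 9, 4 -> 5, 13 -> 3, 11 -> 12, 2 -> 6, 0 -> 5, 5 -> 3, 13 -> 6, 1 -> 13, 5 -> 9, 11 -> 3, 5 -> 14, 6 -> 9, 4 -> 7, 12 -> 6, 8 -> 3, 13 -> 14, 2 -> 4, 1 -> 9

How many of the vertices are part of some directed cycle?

7

A vertex is on a directed cycle iff it belongs to a strongly connected component of size ≥ 2 (or has a self-loop).
The vertices on cycles are {0, 1, 2, 4, 7, 11, 13} — 7 in total.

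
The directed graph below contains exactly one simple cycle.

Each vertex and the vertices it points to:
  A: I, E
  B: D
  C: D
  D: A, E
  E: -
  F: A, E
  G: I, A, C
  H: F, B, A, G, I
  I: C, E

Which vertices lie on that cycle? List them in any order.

A, C, D, I

DFS with gray/black marking from I:
I gray
  C gray
    D gray
      A gray
        A→I: I is gray → back edge
Back edge closes the cycle I → C → D → A → I; its vertices are {A, C, D, I}.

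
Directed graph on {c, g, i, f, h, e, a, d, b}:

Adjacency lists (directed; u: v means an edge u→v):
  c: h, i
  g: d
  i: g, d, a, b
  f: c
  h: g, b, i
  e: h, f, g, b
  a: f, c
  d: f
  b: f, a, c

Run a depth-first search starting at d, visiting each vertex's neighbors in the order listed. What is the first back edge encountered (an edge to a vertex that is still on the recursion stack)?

g→d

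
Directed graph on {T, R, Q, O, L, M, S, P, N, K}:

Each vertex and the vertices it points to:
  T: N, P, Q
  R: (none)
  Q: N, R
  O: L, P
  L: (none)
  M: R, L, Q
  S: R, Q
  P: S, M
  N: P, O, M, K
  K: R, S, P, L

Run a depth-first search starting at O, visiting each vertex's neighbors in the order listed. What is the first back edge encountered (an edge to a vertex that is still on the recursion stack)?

DFS from O (visiting each vertex's neighbors in the order listed); mark gray on enter, black on exit:
O gray
  L gray
  L black
  P gray
    S gray
      R gray
      R black
      Q gray
        N gray
          N→P: P is gray → back edge
First back edge: N → P.

N→P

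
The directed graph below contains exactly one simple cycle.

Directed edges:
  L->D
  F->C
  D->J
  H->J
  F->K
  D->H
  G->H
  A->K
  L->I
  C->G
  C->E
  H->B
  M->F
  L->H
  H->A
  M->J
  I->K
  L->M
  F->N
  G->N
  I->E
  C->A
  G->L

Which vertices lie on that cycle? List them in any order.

C, F, G, L, M

DFS with gray/black marking from G:
G gray
  H gray
    J gray
    J black
    A gray
      K gray
      K black
    A black
    B gray
    B black
  H black
  N gray
  N black
  L gray
    L→H: H black — skip
    M gray
      M→J: J black — skip
      F gray
        C gray
          C→A: A black — skip
          C→G: G is gray → back edge
Back edge closes the cycle G → L → M → F → C → G; its vertices are {C, F, G, L, M}.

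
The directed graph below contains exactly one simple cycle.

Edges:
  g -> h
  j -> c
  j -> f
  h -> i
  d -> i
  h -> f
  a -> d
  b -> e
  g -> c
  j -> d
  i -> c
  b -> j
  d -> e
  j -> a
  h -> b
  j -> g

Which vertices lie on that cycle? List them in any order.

b, g, h, j

DFS with gray/black marking from j:
j gray
  g gray
    c gray
    c black
    h gray
      i gray
        i→c: c black — skip
      i black
      b gray
        b→j: j is gray → back edge
Back edge closes the cycle j → g → h → b → j; its vertices are {b, g, h, j}.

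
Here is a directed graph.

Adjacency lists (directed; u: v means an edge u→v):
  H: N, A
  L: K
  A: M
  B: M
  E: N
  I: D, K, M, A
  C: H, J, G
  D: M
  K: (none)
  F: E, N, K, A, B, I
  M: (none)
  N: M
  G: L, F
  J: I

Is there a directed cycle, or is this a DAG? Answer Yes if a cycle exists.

DFS with white/gray/black marking, starting from H:
H gray
  N gray
    M gray
    M black
  N black
  A gray
    A→M: M black — skip
  A black
H black
L gray
  K gray
  K black
L black
B gray
  B→M: M black — skip
B black
E gray
  E→N: N black — skip
E black
I gray
  D gray
    D→M: M black — skip
  D black
  I→K: K black — skip
  I→M: M black — skip
  I→A: A black — skip
I black
C gray
  C→H: H black — skip
  J gray
    J→I: I black — skip
  J black
  G gray
    G→L: L black — skip
    F gray
      F→E: E black — skip
      F→N: N black — skip
      F→K: K black — skip
      F→A: A black — skip
      F→B: B black — skip
      F→I: I black — skip
    F black
  G black
C black
Every edge goes to a white or black vertex — no back edge, so the graph is acyclic.

No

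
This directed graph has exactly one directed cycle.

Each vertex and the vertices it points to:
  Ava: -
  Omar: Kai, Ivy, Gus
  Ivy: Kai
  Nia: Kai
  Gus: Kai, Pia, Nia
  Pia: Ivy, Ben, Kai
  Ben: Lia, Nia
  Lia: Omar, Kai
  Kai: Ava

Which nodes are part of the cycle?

Ben, Gus, Lia, Pia, Omar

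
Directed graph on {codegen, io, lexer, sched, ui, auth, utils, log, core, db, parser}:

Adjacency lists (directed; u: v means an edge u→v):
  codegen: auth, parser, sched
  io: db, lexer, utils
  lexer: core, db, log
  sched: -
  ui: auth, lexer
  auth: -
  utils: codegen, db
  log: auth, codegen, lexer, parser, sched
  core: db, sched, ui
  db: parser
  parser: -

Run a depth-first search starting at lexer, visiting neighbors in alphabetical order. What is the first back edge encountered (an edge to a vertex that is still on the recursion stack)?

ui->lexer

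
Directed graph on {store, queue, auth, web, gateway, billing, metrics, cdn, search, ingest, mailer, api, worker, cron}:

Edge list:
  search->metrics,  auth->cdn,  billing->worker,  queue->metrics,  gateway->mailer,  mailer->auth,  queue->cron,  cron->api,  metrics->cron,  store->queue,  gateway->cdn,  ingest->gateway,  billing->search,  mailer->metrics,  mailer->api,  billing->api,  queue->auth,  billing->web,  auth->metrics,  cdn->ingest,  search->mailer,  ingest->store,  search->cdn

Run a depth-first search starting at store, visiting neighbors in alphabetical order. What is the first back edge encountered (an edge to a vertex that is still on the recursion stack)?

DFS from store (visiting neighbors in alphabetical order); mark gray on enter, black on exit:
store gray
  queue gray
    auth gray
      cdn gray
        ingest gray
          gateway gray
            gateway→cdn: cdn is gray → back edge
First back edge: gateway → cdn.

gateway→cdn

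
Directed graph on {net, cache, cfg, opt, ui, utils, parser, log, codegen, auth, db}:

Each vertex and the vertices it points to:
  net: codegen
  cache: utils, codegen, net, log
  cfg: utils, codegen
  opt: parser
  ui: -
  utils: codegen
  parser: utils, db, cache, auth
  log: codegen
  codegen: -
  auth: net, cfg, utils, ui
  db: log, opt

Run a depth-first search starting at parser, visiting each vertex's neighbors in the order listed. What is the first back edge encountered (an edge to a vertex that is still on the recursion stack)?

DFS from parser (visiting each vertex's neighbors in the order listed); mark gray on enter, black on exit:
parser gray
  utils gray
    codegen gray
    codegen black
  utils black
  db gray
    log gray
      log→codegen: codegen black — skip
    log black
    opt gray
      opt→parser: parser is gray → back edge
First back edge: opt → parser.

opt→parser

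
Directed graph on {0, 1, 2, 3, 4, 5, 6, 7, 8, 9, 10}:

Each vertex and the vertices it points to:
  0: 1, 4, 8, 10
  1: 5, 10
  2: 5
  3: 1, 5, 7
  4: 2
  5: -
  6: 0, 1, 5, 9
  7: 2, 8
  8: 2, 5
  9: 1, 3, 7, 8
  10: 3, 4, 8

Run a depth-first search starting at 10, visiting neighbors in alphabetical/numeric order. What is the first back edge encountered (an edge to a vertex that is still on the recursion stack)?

1->10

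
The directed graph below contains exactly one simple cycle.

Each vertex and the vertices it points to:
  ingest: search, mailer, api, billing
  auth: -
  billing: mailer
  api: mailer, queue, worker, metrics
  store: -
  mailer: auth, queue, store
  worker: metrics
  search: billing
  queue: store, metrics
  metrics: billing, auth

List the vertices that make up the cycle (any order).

queue, mailer, billing, metrics

DFS with gray/black marking from mailer:
mailer gray
  auth gray
  auth black
  queue gray
    store gray
    store black
    metrics gray
      billing gray
        billing→mailer: mailer is gray → back edge
Back edge closes the cycle mailer → queue → metrics → billing → mailer; its vertices are {queue, mailer, billing, metrics}.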